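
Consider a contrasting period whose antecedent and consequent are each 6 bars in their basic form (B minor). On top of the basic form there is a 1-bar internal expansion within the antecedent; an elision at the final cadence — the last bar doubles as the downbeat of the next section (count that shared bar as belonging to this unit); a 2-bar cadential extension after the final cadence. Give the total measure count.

Basic contrasting period: 6 + 6 = 12 bars.
12 (basic form) + 1 (internal expansion) + 2 (cadential extension) = 15.
The elision shares a bar with the next section but does not change this unit's count.

15 measures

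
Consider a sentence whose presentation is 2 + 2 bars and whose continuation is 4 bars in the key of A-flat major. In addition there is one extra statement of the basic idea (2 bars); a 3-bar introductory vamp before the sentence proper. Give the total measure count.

13 measures

Basic sentence: 2 + 2 + 4 = 8 bars.
8 (basic form) + 2 (extra statement) + 3 (introduction) = 13.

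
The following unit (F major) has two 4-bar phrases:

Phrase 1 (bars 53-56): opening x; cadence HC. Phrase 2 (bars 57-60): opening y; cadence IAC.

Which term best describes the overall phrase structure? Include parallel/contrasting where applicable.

Phrase 1 ends with a half cadence (weaker) and phrase 2 with an imperfect authentic cadence (stronger): antecedent + consequent = a period.
The two phrases open with different material (x / y), so the period is contrasting.

contrasting period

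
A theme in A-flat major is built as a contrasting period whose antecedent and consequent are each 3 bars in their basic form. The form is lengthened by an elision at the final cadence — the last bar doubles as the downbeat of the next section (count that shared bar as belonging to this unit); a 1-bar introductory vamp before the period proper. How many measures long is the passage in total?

7 measures

Basic contrasting period: 3 + 3 = 6 bars.
6 (basic form) + 1 (introduction) = 7.
The elision shares a bar with the next section but does not change this unit's count.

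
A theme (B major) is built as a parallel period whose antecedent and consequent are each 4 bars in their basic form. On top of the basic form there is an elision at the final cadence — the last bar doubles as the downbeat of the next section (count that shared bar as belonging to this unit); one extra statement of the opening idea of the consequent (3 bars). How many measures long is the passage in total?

11 measures

Basic parallel period: 4 + 4 = 8 bars.
8 (basic form) + 3 (extra statement) = 11.
The elision shares a bar with the next section but does not change this unit's count.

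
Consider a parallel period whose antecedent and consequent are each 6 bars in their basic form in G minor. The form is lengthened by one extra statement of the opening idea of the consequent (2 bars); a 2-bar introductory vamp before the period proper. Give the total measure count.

16 measures

Basic parallel period: 6 + 6 = 12 bars.
12 (basic form) + 2 (extra statement) + 2 (introduction) = 16.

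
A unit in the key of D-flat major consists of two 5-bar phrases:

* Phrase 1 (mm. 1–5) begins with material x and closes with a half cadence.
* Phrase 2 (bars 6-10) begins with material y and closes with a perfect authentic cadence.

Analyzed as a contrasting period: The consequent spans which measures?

measures 6–10

The antecedent is the phrase ending with the weaker cadence (half cadence, phrase 1) and the consequent the one ending more conclusively (perfect authentic cadence, phrase 2); the consequent is mm. 6–10.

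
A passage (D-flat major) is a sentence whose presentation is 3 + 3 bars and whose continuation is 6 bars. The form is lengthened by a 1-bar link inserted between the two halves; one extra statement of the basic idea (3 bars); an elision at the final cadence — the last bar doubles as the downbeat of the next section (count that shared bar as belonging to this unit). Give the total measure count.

16 measures

Basic sentence: 3 + 3 + 6 = 12 bars.
12 (basic form) + 1 (link) + 3 (extra statement) = 16.
The elision shares a bar with the next section but does not change this unit's count.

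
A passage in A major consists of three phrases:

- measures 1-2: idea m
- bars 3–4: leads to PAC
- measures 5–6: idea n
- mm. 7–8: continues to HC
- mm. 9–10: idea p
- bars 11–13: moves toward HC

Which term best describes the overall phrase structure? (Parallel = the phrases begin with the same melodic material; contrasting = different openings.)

phrase group

The final phrase closes with a half cadence, which is not stronger than the preceding half cadence; the 3 phrases lack an overall antecedent–consequent design and so form a phrase group.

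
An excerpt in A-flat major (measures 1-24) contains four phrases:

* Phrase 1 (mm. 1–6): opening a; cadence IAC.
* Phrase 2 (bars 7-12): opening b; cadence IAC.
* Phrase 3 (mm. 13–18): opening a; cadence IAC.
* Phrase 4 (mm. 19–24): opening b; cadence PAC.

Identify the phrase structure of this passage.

parallel double period

Four phrases in two halves: the first half (mm. 1-12) ends with an imperfect authentic cadence, the second (bars 13–24) with a perfect authentic cadence — a large antecedent–consequent pair, i.e. a double period.
Phrase 3 begins with the same material as phrase 1, making it parallel.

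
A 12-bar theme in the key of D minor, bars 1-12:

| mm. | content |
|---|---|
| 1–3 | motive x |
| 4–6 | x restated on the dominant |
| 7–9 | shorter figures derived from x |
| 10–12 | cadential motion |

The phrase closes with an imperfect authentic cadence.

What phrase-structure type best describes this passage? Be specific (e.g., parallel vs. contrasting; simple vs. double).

sentence

Basic idea (mm. 1-3) + its repetition (bars 4-6) form the presentation; fragmentation and cadence (mm. 7-12) form the continuation — the 12-bar whole is a sentence.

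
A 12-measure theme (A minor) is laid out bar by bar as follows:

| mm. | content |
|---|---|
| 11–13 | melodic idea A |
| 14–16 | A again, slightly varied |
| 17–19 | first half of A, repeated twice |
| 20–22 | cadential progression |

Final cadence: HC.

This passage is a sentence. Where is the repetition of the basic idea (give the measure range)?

measures 14–16

The presentation of a sentence is the basic idea (mm. 11–13) plus its repetition (mm. 14–16); the repetition of the basic idea is therefore mm. 14–16.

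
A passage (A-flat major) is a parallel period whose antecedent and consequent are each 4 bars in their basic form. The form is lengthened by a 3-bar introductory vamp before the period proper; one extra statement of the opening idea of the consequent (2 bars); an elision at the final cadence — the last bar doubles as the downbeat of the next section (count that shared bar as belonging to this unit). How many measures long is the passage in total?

Basic parallel period: 4 + 4 = 8 bars.
8 (basic form) + 3 (introduction) + 2 (extra statement) = 13.
The elision shares a bar with the next section but does not change this unit's count.

13 measures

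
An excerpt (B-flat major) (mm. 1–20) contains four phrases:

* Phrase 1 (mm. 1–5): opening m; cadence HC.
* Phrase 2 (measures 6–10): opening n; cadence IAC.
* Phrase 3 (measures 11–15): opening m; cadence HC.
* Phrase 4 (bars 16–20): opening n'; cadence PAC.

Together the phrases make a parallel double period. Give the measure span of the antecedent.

measures 1–10

In a double period the first pair of phrases (ending imperfect authentic cadence) is the large antecedent and the second pair (ending perfect authentic cadence) is the large consequent; the antecedent is measures 1–10.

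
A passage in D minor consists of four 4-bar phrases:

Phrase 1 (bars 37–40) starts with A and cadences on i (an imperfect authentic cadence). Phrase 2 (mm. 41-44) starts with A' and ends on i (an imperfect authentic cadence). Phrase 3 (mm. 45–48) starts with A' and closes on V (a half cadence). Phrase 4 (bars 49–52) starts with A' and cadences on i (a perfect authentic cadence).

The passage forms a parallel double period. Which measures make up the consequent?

In a double period the four phrases pair into a large antecedent (phrases 1–2, ending imperfect authentic cadence) and a large consequent (phrases 3–4, ending perfect authentic cadence). The consequent spans mm. 45-52.

measures 45–52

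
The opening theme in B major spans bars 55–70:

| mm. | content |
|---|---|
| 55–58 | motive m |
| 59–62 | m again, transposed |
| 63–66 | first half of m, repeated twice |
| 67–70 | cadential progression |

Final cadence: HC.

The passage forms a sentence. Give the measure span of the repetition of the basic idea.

measures 59–62

The presentation of a sentence is the basic idea (mm. 55–58) plus its repetition (bars 59–62); the repetition of the basic idea is therefore mm. 59-62.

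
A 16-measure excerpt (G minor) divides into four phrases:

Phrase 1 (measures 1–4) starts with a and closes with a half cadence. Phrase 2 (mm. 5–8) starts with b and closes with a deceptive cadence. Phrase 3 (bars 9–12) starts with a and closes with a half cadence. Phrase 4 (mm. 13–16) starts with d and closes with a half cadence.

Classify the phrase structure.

phrase group

Phrase 4 ends with a half cadence, no stronger than phrase 2's deceptive cadence, so the four phrases do not form a double period; nor do phrases 3–4 duplicate 1–2, so it is not a repeated period. With no phrase reaching a conclusive cadence, the passage is a phrase group.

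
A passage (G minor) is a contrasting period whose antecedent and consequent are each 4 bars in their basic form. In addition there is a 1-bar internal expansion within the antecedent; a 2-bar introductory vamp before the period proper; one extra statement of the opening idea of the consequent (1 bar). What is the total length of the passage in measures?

Basic contrasting period: 4 + 4 = 8 bars.
8 (basic form) + 1 (internal expansion) + 2 (introduction) + 1 (extra statement) = 12.

12 measures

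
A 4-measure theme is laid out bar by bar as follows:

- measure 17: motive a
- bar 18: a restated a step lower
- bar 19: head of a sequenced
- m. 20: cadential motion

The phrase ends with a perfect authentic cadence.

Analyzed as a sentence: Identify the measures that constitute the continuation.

After the presentation (measures 17–18), the continuation covers the fragmentation through the cadence: measures 19–20.

measures 19–20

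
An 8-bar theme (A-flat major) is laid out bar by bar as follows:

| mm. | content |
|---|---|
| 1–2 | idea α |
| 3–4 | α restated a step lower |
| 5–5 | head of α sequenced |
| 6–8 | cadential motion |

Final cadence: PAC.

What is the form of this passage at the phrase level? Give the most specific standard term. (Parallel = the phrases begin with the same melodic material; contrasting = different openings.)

Basic idea (measures 1-2) + its repetition (mm. 3–4) form the presentation; fragmentation and cadence (measures 5–8) form the continuation — the 8-bar whole is a sentence.

sentence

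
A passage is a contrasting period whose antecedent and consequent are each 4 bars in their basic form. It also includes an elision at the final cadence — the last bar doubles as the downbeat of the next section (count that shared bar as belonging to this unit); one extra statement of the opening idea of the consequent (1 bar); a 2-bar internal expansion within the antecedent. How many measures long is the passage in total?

11 measures

Basic contrasting period: 4 + 4 = 8 bars.
8 (basic form) + 1 (extra statement) + 2 (internal expansion) = 11.
The elision shares a bar with the next section but does not change this unit's count.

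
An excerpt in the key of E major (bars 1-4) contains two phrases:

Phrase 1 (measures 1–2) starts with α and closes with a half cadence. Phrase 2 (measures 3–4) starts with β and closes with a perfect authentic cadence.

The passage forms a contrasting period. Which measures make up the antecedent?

measures 1–2

The phrase ending with the weaker cadence (half cadence) is the antecedent; the one ending more conclusively (perfect authentic cadence) is the consequent. The antecedent is measures 1–2.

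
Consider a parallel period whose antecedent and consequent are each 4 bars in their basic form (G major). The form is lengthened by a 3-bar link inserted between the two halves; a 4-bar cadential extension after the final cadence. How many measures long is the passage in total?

Basic parallel period: 4 + 4 = 8 bars.
8 (basic form) + 3 (link) + 4 (cadential extension) = 15.

15 measures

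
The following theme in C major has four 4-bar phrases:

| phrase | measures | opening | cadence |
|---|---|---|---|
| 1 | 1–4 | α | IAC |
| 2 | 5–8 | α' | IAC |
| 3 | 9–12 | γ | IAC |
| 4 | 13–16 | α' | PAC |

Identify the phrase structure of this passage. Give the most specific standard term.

contrasting double period

Four phrases in two halves: the first half (measures 1–8) ends with an imperfect authentic cadence, the second (mm. 9–16) with a perfect authentic cadence — a large antecedent–consequent pair, i.e. a double period.
Phrase 3 begins with different material from phrase 1, making it contrasting.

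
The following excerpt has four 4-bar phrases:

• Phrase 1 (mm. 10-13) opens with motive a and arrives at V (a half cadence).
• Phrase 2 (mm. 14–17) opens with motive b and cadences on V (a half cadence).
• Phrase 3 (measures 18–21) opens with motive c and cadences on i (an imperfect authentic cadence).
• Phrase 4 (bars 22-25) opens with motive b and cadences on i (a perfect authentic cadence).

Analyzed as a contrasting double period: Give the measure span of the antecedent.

In a double period the four phrases pair into a large antecedent (phrases 1–2, ending half cadence) and a large consequent (phrases 3–4, ending perfect authentic cadence). The antecedent spans mm. 10–17.

measures 10–17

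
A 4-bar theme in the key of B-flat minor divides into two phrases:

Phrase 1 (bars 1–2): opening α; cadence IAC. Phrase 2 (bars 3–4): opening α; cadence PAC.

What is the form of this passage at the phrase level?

parallel period

Phrase 1 ends with an imperfect authentic cadence (weaker) and phrase 2 with a perfect authentic cadence (stronger): antecedent + consequent = a period.
The two phrases open with the same material (α / α), so the period is parallel.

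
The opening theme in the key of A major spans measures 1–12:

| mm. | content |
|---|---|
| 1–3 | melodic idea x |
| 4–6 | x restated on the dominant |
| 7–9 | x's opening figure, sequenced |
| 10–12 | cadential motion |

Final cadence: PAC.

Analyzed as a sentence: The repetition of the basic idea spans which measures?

measures 4–6

The presentation of a sentence is the basic idea (measures 1–3) plus its repetition (measures 4–6); the repetition of the basic idea is therefore measures 4–6.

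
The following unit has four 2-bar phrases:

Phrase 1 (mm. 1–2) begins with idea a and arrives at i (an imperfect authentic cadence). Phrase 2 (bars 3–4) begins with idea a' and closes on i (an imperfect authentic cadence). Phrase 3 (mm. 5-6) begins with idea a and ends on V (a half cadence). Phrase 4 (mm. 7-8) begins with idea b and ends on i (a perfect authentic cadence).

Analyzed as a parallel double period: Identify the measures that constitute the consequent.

measures 5–8

In a double period the four phrases pair into a large antecedent (phrases 1–2, ending imperfect authentic cadence) and a large consequent (phrases 3–4, ending perfect authentic cadence). The consequent spans mm. 5–8.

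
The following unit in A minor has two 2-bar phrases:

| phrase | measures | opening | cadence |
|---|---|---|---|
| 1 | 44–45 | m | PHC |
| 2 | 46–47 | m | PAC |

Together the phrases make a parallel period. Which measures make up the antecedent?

measures 44–45

The phrase ending with the weaker cadence (Phrygian half cadence) is the antecedent; the one ending more conclusively (perfect authentic cadence) is the consequent. The antecedent is measures 44–45.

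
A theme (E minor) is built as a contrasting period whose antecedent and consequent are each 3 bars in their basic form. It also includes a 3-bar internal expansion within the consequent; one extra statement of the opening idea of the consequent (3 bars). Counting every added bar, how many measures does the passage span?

Basic contrasting period: 3 + 3 = 6 bars.
6 (basic form) + 3 (internal expansion) + 3 (extra statement) = 12.

12 measures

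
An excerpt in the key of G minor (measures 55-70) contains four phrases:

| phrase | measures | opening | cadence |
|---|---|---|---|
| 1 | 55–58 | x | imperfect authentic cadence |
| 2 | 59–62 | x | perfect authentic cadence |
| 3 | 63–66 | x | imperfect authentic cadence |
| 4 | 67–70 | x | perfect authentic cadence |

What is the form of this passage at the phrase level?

The cadence pattern IAC–PAC–IAC–PAC is weak–strong twice, and phrases 3–4 restate phrases 1–2: a period heard twice, not a double period (which would end weakly at phrase 2).

repeated period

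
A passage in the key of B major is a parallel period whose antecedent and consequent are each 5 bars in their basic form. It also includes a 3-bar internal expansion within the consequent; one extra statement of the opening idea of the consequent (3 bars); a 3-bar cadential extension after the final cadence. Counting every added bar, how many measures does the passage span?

Basic parallel period: 5 + 5 = 10 bars.
10 (basic form) + 3 (internal expansion) + 3 (extra statement) + 3 (cadential extension) = 19.

19 measures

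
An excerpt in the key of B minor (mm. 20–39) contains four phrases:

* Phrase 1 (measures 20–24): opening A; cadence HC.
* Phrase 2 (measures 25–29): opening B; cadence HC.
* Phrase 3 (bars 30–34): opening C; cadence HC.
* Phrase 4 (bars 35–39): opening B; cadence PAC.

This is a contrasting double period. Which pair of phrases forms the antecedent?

phrases 1 and 2

In a double period the first pair of phrases (ending half cadence) is the large antecedent and the second pair (ending perfect authentic cadence) is the large consequent; the antecedent is phrases 1 and 2.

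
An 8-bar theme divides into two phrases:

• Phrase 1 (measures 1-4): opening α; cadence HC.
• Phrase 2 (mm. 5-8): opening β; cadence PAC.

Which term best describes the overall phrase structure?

contrasting period

Phrase 1 ends with a half cadence (weaker) and phrase 2 with a perfect authentic cadence (stronger): antecedent + consequent = a period.
The two phrases open with different material (α / β), so the period is contrasting.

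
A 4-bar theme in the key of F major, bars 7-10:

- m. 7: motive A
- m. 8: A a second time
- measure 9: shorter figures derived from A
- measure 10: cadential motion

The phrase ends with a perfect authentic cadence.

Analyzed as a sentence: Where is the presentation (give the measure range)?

The presentation of a sentence is the basic idea (m. 7) plus its repetition (bar 8); the presentation is therefore measures 7–8.

measures 7–8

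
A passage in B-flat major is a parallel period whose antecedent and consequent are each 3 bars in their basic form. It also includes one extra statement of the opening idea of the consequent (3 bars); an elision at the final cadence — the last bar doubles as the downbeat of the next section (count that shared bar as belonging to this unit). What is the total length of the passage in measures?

Basic parallel period: 3 + 3 = 6 bars.
6 (basic form) + 3 (extra statement) = 9.
The elision shares a bar with the next section but does not change this unit's count.

9 measures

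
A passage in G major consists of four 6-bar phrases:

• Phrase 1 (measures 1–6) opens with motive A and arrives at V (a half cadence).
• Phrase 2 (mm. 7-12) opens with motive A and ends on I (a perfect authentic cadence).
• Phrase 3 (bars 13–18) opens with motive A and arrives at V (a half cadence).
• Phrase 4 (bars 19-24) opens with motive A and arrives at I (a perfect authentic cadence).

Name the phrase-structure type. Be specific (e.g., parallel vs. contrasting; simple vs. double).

repeated period

The cadence pattern HC–PAC–HC–PAC is weak–strong twice, and phrases 3–4 restate phrases 1–2: a period heard twice, not a double period (which would end weakly at phrase 2).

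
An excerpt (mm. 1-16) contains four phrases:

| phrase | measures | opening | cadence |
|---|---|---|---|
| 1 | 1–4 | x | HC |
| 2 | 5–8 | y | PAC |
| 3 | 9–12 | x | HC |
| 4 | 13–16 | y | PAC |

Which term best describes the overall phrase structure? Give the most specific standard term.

repeated period

The cadence pattern HC–PAC–HC–PAC is weak–strong twice, and phrases 3–4 restate phrases 1–2: a period heard twice, not a double period (which would end weakly at phrase 2).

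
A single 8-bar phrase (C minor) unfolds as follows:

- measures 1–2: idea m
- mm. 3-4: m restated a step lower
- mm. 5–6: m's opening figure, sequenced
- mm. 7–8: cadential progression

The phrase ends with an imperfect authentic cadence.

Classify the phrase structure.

sentence

Basic idea (bars 1–2) + its repetition (measures 3–4) form the presentation; fragmentation and cadence (mm. 5–8) form the continuation — the 8-bar whole is a sentence.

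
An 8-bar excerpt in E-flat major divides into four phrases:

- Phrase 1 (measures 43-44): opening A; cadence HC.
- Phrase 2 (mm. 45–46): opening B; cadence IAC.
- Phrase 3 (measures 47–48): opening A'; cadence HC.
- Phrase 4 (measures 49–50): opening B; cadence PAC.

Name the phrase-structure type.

Four phrases in two halves: the first half (measures 43–46) ends with an imperfect authentic cadence, the second (bars 47–50) with a perfect authentic cadence — a large antecedent–consequent pair, i.e. a double period.
Phrase 3 begins with the same material as phrase 1, making it parallel.

parallel double period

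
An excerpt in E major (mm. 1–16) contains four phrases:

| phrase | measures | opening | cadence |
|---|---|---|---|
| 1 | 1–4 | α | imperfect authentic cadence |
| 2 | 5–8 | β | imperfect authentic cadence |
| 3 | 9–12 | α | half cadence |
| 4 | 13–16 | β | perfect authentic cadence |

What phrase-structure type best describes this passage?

Four phrases in two halves: the first half (bars 1–8) ends with an imperfect authentic cadence, the second (mm. 9-16) with a perfect authentic cadence — a large antecedent–consequent pair, i.e. a double period.
Phrase 3 begins with the same material as phrase 1, making it parallel.

parallel double period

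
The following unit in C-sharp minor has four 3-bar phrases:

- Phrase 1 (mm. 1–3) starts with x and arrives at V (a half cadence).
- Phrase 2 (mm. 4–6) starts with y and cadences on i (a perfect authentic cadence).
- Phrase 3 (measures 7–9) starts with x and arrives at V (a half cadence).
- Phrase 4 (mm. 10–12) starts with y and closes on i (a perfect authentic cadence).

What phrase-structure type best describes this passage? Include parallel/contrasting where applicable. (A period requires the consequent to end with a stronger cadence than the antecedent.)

repeated period

The cadence pattern HC–PAC–HC–PAC is weak–strong twice, and phrases 3–4 restate phrases 1–2: a period heard twice, not a double period (which would end weakly at phrase 2).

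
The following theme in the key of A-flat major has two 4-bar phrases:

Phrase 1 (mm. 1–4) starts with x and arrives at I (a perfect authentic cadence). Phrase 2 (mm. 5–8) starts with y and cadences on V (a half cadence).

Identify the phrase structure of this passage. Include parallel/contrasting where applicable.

The second phrase closes with a half cadence, which is not stronger than the first phrase's perfect authentic cadence; without a weak→strong cadential pair there is no antecedent–consequent relationship, so this is a phrase group rather than a period.

phrase group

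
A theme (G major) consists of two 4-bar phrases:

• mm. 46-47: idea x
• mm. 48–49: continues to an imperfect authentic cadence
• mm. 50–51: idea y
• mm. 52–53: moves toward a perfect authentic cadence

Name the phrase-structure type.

contrasting period

Phrase 1 ends with an imperfect authentic cadence (weaker) and phrase 2 with a perfect authentic cadence (stronger): antecedent + consequent = a period.
The two phrases open with different material (x / y), so the period is contrasting.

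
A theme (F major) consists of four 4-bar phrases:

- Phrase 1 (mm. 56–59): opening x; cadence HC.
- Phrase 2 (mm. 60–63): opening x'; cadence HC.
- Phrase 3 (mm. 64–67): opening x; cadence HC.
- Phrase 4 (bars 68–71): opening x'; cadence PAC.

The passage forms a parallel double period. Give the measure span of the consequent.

measures 64–71

In a double period the first pair of phrases (ending half cadence) is the large antecedent and the second pair (ending perfect authentic cadence) is the large consequent; the consequent is measures 64–71.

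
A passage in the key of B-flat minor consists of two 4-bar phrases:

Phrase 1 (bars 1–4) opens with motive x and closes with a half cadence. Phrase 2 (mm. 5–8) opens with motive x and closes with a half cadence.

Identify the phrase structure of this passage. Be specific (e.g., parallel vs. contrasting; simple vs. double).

Both phrases have the same opening (x) and the same cadence (half cadence): the second is a restatement, not a consequent, so this is a repeated phrase rather than a period.

repeated phrase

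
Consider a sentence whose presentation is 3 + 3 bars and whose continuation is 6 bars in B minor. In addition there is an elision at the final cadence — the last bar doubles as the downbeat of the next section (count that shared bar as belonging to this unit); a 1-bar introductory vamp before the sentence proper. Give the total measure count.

13 measures

Basic sentence: 3 + 3 + 6 = 12 bars.
12 (basic form) + 1 (introduction) = 13.
The elision shares a bar with the next section but does not change this unit's count.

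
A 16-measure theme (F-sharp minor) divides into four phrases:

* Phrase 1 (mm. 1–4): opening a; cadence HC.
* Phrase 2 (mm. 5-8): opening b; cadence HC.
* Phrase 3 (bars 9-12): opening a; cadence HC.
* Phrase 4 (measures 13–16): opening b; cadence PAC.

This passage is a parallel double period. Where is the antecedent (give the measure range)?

measures 1–8

In a double period the four phrases pair into a large antecedent (phrases 1–2, ending half cadence) and a large consequent (phrases 3–4, ending perfect authentic cadence). The antecedent spans measures 1–8.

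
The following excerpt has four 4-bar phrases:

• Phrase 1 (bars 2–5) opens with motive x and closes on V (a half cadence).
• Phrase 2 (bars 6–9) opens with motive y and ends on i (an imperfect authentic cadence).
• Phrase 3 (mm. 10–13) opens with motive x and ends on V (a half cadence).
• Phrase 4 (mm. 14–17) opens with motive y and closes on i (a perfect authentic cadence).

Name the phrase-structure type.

Four phrases in two halves: the first half (measures 2–9) ends with an imperfect authentic cadence, the second (bars 10–17) with a perfect authentic cadence — a large antecedent–consequent pair, i.e. a double period.
Phrase 3 begins with the same material as phrase 1, making it parallel.

parallel double period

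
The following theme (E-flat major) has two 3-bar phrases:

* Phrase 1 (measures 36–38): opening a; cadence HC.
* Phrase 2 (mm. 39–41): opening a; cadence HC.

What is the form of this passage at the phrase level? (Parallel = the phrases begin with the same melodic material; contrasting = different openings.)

repeated phrase

Both phrases have the same opening (a) and the same cadence (half cadence): the second is a restatement, not a consequent, so this is a repeated phrase rather than a period.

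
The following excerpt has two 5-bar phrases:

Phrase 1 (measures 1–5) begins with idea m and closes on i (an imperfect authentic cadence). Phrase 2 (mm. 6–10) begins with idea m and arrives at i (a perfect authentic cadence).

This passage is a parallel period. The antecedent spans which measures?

measures 1–5

The antecedent is the phrase ending with the weaker cadence (imperfect authentic cadence, phrase 1) and the consequent the one ending more conclusively (perfect authentic cadence, phrase 2); the antecedent is measures 1–5.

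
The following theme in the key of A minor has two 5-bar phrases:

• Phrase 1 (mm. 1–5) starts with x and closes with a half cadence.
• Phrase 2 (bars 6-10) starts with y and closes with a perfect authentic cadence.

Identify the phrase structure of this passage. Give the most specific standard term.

Phrase 1 ends with a half cadence (weaker) and phrase 2 with a perfect authentic cadence (stronger): antecedent + consequent = a period.
The two phrases open with different material (x / y), so the period is contrasting.

contrasting period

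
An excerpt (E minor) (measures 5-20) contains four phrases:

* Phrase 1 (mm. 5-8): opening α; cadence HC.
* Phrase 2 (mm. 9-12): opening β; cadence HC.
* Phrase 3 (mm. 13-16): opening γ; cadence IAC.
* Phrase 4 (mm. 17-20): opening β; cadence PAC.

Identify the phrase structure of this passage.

Four phrases in two halves: the first half (bars 5–12) ends with a half cadence, the second (mm. 13–20) with a perfect authentic cadence — a large antecedent–consequent pair, i.e. a double period.
Phrase 3 begins with different material from phrase 1, making it contrasting.

contrasting double period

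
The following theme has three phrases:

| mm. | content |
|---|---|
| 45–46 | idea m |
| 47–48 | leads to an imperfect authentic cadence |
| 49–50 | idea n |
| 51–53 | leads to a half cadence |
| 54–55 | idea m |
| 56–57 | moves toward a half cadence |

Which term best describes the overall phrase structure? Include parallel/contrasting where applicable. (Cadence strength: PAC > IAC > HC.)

phrase group

The final phrase closes with a half cadence, which is not stronger than the preceding half cadence; the 3 phrases lack an overall antecedent–consequent design and so form a phrase group.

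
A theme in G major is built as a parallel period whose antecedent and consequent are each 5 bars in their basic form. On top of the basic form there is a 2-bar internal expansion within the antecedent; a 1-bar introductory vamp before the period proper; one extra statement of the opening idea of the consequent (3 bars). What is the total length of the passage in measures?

16 measures

Basic parallel period: 5 + 5 = 10 bars.
10 (basic form) + 2 (internal expansion) + 1 (introduction) + 3 (extra statement) = 16.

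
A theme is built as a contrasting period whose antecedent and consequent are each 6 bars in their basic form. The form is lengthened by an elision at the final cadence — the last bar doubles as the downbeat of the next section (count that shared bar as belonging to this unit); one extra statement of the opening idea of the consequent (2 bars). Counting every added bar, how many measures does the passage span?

Basic contrasting period: 6 + 6 = 12 bars.
12 (basic form) + 2 (extra statement) = 14.
The elision shares a bar with the next section but does not change this unit's count.

14 measures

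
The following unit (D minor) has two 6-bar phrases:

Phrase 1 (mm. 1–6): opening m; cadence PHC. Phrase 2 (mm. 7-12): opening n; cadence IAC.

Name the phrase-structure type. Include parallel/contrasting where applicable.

contrasting period

Phrase 1 ends with a Phrygian half cadence (weaker) and phrase 2 with an imperfect authentic cadence (stronger): antecedent + consequent = a period.
The two phrases open with different material (m / n), so the period is contrasting.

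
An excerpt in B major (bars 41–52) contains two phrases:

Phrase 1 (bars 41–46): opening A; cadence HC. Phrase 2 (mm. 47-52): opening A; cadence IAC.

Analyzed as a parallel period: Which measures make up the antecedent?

The antecedent is the phrase ending with the weaker cadence (half cadence, phrase 1) and the consequent the one ending more conclusively (imperfect authentic cadence, phrase 2); the antecedent is measures 41–46.

measures 41–46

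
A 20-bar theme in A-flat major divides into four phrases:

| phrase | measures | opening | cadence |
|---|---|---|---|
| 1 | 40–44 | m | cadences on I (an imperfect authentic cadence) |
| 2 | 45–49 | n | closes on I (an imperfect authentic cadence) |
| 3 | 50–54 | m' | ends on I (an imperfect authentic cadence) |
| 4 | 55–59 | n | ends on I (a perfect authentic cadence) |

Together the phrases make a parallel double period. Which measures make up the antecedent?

measures 40–49

In a double period the first pair of phrases (ending imperfect authentic cadence) is the large antecedent and the second pair (ending perfect authentic cadence) is the large consequent; the antecedent is measures 40–49.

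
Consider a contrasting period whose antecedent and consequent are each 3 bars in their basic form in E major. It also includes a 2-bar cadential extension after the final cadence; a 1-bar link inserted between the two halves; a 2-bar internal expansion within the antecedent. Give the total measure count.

11 measures

Basic contrasting period: 3 + 3 = 6 bars.
6 (basic form) + 2 (cadential extension) + 1 (link) + 2 (internal expansion) = 11.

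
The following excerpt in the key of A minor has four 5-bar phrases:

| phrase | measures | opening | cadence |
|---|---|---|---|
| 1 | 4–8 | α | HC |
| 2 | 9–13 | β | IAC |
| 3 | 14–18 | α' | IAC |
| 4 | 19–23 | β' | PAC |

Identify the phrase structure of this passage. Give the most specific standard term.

parallel double period

Four phrases in two halves: the first half (mm. 4-13) ends with an imperfect authentic cadence, the second (mm. 14–23) with a perfect authentic cadence — a large antecedent–consequent pair, i.e. a double period.
Phrase 3 begins with the same material as phrase 1, making it parallel.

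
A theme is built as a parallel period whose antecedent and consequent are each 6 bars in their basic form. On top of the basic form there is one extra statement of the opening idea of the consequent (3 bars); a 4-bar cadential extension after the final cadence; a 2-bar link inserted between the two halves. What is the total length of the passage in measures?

21 measures

Basic parallel period: 6 + 6 = 12 bars.
12 (basic form) + 3 (extra statement) + 4 (cadential extension) + 2 (link) = 21.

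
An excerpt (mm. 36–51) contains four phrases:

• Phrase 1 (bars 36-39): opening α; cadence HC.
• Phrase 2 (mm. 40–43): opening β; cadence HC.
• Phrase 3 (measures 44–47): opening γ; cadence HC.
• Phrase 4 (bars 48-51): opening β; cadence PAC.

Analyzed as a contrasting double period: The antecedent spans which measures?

measures 36–43

In a double period the four phrases pair into a large antecedent (phrases 1–2, ending half cadence) and a large consequent (phrases 3–4, ending perfect authentic cadence). The antecedent spans mm. 36-43.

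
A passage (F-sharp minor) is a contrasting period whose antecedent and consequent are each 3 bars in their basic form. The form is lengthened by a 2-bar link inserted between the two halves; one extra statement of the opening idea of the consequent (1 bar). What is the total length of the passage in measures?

9 measures

Basic contrasting period: 3 + 3 = 6 bars.
6 (basic form) + 2 (link) + 1 (extra statement) = 9.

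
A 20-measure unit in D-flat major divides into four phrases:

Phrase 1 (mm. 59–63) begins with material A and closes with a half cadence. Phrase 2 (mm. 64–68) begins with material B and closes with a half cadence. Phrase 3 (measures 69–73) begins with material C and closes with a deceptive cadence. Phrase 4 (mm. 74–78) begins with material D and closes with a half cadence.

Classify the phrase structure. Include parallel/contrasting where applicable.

Phrase 4 ends with a half cadence, no stronger than phrase 2's half cadence, so the four phrases do not form a double period; nor do phrases 3–4 duplicate 1–2, so it is not a repeated period. With no phrase reaching a conclusive cadence, the passage is a phrase group.

phrase group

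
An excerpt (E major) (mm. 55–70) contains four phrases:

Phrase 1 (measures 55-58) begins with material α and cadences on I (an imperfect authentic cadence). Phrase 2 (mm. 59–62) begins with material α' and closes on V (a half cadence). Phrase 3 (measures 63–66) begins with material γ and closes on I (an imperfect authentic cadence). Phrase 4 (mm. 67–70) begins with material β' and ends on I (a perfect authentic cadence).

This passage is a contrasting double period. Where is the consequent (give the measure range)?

measures 63–70

In a double period the four phrases pair into a large antecedent (phrases 1–2, ending half cadence) and a large consequent (phrases 3–4, ending perfect authentic cadence). The consequent spans mm. 63–70.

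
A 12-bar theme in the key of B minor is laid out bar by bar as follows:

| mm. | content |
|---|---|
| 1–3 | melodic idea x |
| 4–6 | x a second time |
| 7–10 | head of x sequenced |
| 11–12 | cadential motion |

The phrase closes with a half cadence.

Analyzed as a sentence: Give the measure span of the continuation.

measures 7–12

After the presentation (mm. 1-6), the continuation covers the fragmentation through the cadence: bars 7–12.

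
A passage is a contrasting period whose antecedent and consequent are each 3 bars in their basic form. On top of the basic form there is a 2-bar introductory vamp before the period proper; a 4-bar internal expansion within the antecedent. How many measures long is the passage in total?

Basic contrasting period: 3 + 3 = 6 bars.
6 (basic form) + 2 (introduction) + 4 (internal expansion) = 12.

12 measures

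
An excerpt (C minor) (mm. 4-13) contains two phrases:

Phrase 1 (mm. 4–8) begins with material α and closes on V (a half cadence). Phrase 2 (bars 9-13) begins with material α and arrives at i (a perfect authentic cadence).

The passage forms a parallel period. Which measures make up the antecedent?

measures 4–8

The antecedent is the phrase ending with the weaker cadence (half cadence, phrase 1) and the consequent the one ending more conclusively (perfect authentic cadence, phrase 2); the antecedent is bars 4-8.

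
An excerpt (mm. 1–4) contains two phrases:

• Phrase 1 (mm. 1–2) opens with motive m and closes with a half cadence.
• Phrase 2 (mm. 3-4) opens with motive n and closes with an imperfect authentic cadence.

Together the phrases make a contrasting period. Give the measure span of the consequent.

The phrase ending with the weaker cadence (half cadence) is the antecedent; the one ending more conclusively (imperfect authentic cadence) is the consequent. The consequent is measures 3–4.

measures 3–4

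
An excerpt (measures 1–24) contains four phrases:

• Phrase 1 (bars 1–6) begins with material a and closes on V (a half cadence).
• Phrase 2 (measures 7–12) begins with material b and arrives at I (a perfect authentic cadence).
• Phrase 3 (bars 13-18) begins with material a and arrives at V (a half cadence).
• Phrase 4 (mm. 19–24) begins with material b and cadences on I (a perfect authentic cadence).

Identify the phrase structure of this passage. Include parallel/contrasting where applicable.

repeated period

The cadence pattern HC–PAC–HC–PAC is weak–strong twice, and phrases 3–4 restate phrases 1–2: a period heard twice, not a double period (which would end weakly at phrase 2).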